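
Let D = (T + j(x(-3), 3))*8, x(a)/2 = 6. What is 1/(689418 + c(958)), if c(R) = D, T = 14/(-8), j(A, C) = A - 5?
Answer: 1/689460 ≈ 1.4504e-6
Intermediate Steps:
x(a) = 12 (x(a) = 2*6 = 12)
j(A, C) = -5 + A
T = -7/4 (T = 14*(-⅛) = -7/4 ≈ -1.7500)
D = 42 (D = (-7/4 + (-5 + 12))*8 = (-7/4 + 7)*8 = (21/4)*8 = 42)
c(R) = 42
1/(689418 + c(958)) = 1/(689418 + 42) = 1/689460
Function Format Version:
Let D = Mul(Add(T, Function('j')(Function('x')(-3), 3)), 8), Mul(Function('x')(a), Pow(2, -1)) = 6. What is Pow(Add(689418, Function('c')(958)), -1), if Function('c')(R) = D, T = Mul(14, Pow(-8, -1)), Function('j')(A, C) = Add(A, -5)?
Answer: Rational(1, 689460) ≈ 1.4504e-6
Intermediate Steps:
Function('x')(a) = 12 (Function('x')(a) = Mul(2, 6) = 12)
Function('j')(A, C) = Add(-5, A)
T = Rational(-7, 4) (T = Mul(14, Rational(-1, 8)) = Rational(-7, 4) ≈ -1.7500)
D = 42 (D = Mul(Add(Rational(-7, 4), Add(-5, 12)), 8) = Mul(Add(Rational(-7, 4), 7), 8) = Mul(Rational(21, 4), 8) = 42)
Function('c')(R) = 42
Pow(Add(689418, Function('c')(958)), -1) = Pow(Add(689418, 42), -1) = Pow(689460, -1) = Rational(1, 689460)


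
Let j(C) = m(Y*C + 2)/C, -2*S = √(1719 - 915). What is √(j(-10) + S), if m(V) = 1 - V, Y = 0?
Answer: √(10 - 100*√201)/10 ≈ 3.752*I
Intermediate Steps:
S = -√201 (S = -√(1719 - 915)/2 = -√201 ≈ -14.177)
j(C) = -1/C (j(C) = (1 - (0*C + 2))/C = (1 - (0 + 2))/C = (1 - 1*2)/C = (1 - 2)/C = -1/C)
√(j(-10) + S) = √(-1/(-10) - √201) = √(-1*(-⅒) - √201) = √(⅒ - √201)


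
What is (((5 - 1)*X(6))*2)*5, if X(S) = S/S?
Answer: 40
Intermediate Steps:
X(S) = 1
(((5 - 1)*X(6))*2)*5 = (((5 - 1)*1)*2)*5 = ((4*1)*2)*5 = (4*2)*5 = 8*5 = 40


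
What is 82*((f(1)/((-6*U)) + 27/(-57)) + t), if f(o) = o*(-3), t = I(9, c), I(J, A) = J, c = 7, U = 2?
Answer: 27347/38 ≈ 719.66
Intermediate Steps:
t = 9
f(o) = -3*o
82*((f(1)/((-6*U)) + 27/(-57)) + t) = 82*(((-3*1)/((-6*2)) + 27/(-57)) + 9) = 82*((-3/(-12) + 27*(-1/57)) + 9) = 82*((-3*(-1/12) - 9/19) + 9) = 82*((¼ - 9/19) + 9) = 82*(-17/76 + 9) = 82*(667/76) = 27347/38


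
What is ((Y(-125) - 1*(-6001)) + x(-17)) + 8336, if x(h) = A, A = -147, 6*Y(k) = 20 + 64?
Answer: 14204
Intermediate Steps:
Y(k) = 14 (Y(k) = (20 + 64)/6 = (⅙)*84 = 14)
x(h) = -147
((Y(-125) - 1*(-6001)) + x(-17)) + 8336 = ((14 - 1*(-6001)) - 147) + 8336 = ((14 + 6001) - 147) + 8336 = (6015 - 147) + 8336 = 5868 + 8336 = 14204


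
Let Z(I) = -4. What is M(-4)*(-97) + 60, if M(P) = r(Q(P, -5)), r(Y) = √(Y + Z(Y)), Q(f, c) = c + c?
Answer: 60 - 97*I*√14 ≈ 60.0 - 362.94*I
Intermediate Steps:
Q(f, c) = 2*c
r(Y) = √(-4 + Y) (r(Y) = √(Y - 4) = √(-4 + Y))
M(P) = I*√14 (M(P) = √(-4 + 2*(-5)) = √(-4 - 10) = √(-14) = I*√14)
M(-4)*(-97) + 60 = (I*√14)*(-97) + 60 = -97*I*√14 + 60 = 60 - 97*I*√14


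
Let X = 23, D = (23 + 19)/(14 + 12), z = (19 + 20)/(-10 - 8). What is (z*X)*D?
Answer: -161/2 ≈ -80.500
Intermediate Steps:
z = -13/6 (z = 39/(-18) = 39*(-1/18) = -13/6 ≈ -2.1667)
D = 21/13 (D = 42/26 = 42*(1/26) = 21/13 ≈ 1.6154)
(z*X)*D = -13/6*23*(21/13) = -299/6*21/13 = -161/2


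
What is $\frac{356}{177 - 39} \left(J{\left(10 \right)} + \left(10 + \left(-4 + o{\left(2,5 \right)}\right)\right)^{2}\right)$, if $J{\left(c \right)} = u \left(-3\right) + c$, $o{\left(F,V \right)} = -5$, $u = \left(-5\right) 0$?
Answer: $\frac{1958}{69} \approx 28.377$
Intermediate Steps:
$u = 0$
$J{\left(c \right)} = c$ ($J{\left(c \right)} = 0 \left(-3\right) + c = 0 + c = c$)
$\frac{356}{177 - 39} \left(J{\left(10 \right)} + \left(10 + \left(-4 + o{\left(2,5 \right)}\right)\right)^{2}\right) = \frac{356}{177 - 39} \left(10 + \left(10 - 9\right)^{2}\right) = \frac{356}{138} \left(10 + 1^{2}\right) = 356 \cdot \frac{1}{138} \left(10 + 1\right) = \frac{178}{69} \cdot 11 = \frac{1958}{69}$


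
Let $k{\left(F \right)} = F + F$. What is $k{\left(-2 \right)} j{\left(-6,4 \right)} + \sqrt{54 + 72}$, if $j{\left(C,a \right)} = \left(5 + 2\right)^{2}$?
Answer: $-196 + 3 \sqrt{14} \approx -184.77$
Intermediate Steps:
$k{\left(F \right)} = 2 F$
$j{\left(C,a \right)} = 49$ ($j{\left(C,a \right)} = 7^{2} = 49$)
$k{\left(-2 \right)} j{\left(-6,4 \right)} + \sqrt{54 + 72} = 2 \left(-2\right) 49 + \sqrt{54 + 72} = \left(-4\right) 49 + \sqrt{126} = -196 + 3 \sqrt{14}$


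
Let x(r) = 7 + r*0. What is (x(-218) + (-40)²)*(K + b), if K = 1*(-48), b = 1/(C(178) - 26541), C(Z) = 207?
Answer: -2031301031/26334 ≈ -77136.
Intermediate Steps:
x(r) = 7 (x(r) = 7 + 0 = 7)
b = -1/26334 (b = 1/(207 - 26541) = 1/(-26334) = -1/26334 ≈ -3.7974e-5)
K = -48
(x(-218) + (-40)²)*(K + b) = (7 + (-40)²)*(-48 - 1/26334) = (7 + 1600)*(-1264033/26334) = 1607*(-1264033/26334) = -2031301031/26334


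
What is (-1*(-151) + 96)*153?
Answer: 37791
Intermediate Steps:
(-1*(-151) + 96)*153 = (151 + 96)*153 = 247*153 = 37791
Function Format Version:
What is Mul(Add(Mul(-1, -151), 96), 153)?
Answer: 37791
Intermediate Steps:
Mul(Add(Mul(-1, -151), 96), 153) = Mul(Add(151, 96), 153) = Mul(247, 153) = 37791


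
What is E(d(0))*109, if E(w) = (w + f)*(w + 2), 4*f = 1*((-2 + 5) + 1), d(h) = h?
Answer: 218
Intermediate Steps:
f = 1 (f = (1*((-2 + 5) + 1))/4 = (1*(3 + 1))/4 = (1*4)/4 = (¼)*4 = 1)
E(w) = (1 + w)*(2 + w) (E(w) = (w + 1)*(w + 2) = (1 + w)*(2 + w))
E(d(0))*109 = (2 + 0² + 3*0)*109 = (2 + 0 + 0)*109 = 2*109 = 218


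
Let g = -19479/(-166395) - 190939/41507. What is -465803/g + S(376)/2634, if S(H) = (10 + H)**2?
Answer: 1413073634534265637/13592660442828 ≈ 1.0396e+5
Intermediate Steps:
g = -10320926684/2302185755 (g = -19479*(-1/166395) - 190939*1/41507 = 6493/55465 - 190939/41507 = -10320926684/2302185755 ≈ -4.4831)
-465803/g + S(376)/2634 = -465803/(-10320926684/2302185755) + (10 + 376)**2/2634 = -465803*(-2302185755/10320926684) + 386**2*(1/2634) = 1072365031236265/10320926684 + 148996*(1/2634) = 1072365031236265/10320926684 + 74498/1317 = 1413073634534265637/13592660442828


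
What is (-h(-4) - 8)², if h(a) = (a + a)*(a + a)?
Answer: 5184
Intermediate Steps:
h(a) = 4*a² (h(a) = (2*a)*(2*a) = 4*a²)
(-h(-4) - 8)² = (-4*(-4)² - 8)² = (-4*16 - 8)² = (-1*64 - 8)² = (-64 - 8)² = (-72)² = 5184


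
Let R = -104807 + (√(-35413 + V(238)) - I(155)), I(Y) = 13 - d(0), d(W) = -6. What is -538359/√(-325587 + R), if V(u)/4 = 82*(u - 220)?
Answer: -538359/√(-430413 + I*√29509) ≈ -0.16375 + 820.6*I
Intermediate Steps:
V(u) = -72160 + 328*u (V(u) = 4*(82*(u - 220)) = 4*(82*(-220 + u)) = 4*(-18040 + 82*u) = -72160 + 328*u)
I(Y) = 19 (I(Y) = 13 - 1*(-6) = 13 + 6 = 19)
R = -104826 + I*√29509 (R = -104807 + (√(-35413 + (-72160 + 328*238)) - 1*19) = -104807 + (√(-35413 + (-72160 + 78064)) - 19) = -104807 + (√(-35413 + 5904) - 19) = -104807 + (√(-29509) - 19) = -104807 + (I*√29509 - 19) = -104807 + (-19 + I*√29509) = -104826 + I*√29509 ≈ -1.0483e+5 + 171.78*I)
-538359/√(-325587 + R) = -538359/√(-325587 + (-104826 + I*√29509)) = -538359/√(-430413 + I*√29509)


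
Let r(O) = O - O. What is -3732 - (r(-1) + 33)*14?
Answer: -4194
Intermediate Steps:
r(O) = 0
-3732 - (r(-1) + 33)*14 = -3732 - (0 + 33)*14 = -3732 - 33*14 = -3732 - 1*462 = -3732 - 462 = -4194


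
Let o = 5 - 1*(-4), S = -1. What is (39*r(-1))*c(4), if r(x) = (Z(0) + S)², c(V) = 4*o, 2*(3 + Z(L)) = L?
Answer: 22464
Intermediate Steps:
Z(L) = -3 + L/2
o = 9 (o = 5 + 4 = 9)
c(V) = 36 (c(V) = 4*9 = 36)
r(x) = 16 (r(x) = ((-3 + (½)*0) - 1)² = ((-3 + 0) - 1)² = (-3 - 1)² = (-4)² = 16)
(39*r(-1))*c(4) = (39*16)*36 = 624*36 = 22464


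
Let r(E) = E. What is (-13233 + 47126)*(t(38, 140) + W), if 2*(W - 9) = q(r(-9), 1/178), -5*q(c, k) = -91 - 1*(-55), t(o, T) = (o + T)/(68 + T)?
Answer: 237149321/520 ≈ 4.5606e+5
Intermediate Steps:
t(o, T) = (T + o)/(68 + T)
q(c, k) = 36/5 (q(c, k) = -(-91 - 1*(-55))/5 = -(-91 + 55)/5 = -⅕*(-36) = 36/5)
W = 63/5 (W = 9 + (½)*(36/5) = 9 + 18/5 = 63/5 ≈ 12.600)
(-13233 + 47126)*(t(38, 140) + W) = (-13233 + 47126)*((140 + 38)/(68 + 140) + 63/5) = 33893*(178/208 + 63/5) = 33893*((1/208)*178 + 63/5) = 33893*(89/104 + 63/5) = 33893*(6997/520) = 237149321/520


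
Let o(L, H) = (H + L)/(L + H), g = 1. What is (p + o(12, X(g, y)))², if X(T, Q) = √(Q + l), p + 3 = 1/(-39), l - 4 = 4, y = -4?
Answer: 6241/1521 ≈ 4.1032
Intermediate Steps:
l = 8 (l = 4 + 4 = 8)
p = -118/39 (p = -3 + 1/(-39) = -3 - 1/39 = -118/39 ≈ -3.0256)
X(T, Q) = √(8 + Q) (X(T, Q) = √(Q + 8) = √(8 + Q))
o(L, H) = 1 (o(L, H) = (H + L)/(H + L) = 1)
(p + o(12, X(g, y)))² = (-118/39 + 1)² = (-79/39)² = 6241/1521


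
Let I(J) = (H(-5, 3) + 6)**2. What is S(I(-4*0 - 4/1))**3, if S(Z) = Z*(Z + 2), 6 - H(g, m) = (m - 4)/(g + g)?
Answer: 8410771123096802474589561/1000000000000 ≈ 8.4108e+12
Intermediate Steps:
H(g, m) = 6 - (-4 + m)/(2*g) (H(g, m) = 6 - (m - 4)/(g + g) = 6 - (-4 + m)/(2*g))
I(J) = 14161/100 (I(J) = ((1/2)*(4 - 1*3 + 12*(-5))/(-5) + 6)**2 = ((1/2)*(-1/5)*(4 - 3 - 60) + 6)**2 = ((1/2)*(-1/5)*(-59) + 6)**2 = (59/10 + 6)**2 = (119/10)**2 = 14161/100)
S(Z) = Z*(2 + Z)
S(I(-4*0 - 4/1))**3 = (14161*(2 + 14161/100)/100)**3 = ((14161/100)*(14361/100))**3 = (203366121/10000)**3 = 8410771123096802474589561/1000000000000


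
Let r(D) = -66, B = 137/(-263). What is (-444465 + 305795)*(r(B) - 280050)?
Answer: 38843685720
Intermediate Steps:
B = -137/263 (B = 137*(-1/263) = -137/263 ≈ -0.52091)
(-444465 + 305795)*(r(B) - 280050) = (-444465 + 305795)*(-66 - 280050) = -138670*(-280116) = 38843685720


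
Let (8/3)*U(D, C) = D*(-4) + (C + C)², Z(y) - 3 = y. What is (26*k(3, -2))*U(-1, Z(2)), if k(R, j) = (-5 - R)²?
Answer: 64896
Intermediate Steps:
Z(y) = 3 + y
U(D, C) = -3*D/2 + 3*C²/2 (U(D, C) = 3*(D*(-4) + (C + C)²)/8 = 3*(-4*D + (2*C)²)/8 = 3*(-4*D + 4*C²)/8 = -3*D/2 + 3*C²/2)
(26*k(3, -2))*U(-1, Z(2)) = (26*(5 + 3)²)*(-3/2*(-1) + 3*(3 + 2)²/2) = (26*8²)*(3/2 + (3/2)*5²) = (26*64)*(3/2 + (3/2)*25) = 1664*(3/2 + 75/2) = 1664*39 = 64896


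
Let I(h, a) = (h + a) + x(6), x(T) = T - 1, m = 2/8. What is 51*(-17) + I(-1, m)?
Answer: -3451/4 ≈ -862.75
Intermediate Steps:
m = ¼ (m = 2*(⅛) = ¼ ≈ 0.25000)
x(T) = -1 + T
I(h, a) = 5 + a + h (I(h, a) = (h + a) + (-1 + 6) = (a + h) + 5 = 5 + a + h)
51*(-17) + I(-1, m) = 51*(-17) + (5 + ¼ - 1) = -867 + 17/4 = -3451/4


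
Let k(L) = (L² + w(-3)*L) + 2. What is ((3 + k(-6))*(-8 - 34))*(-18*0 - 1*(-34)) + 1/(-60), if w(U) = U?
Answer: -5055121/60 ≈ -84252.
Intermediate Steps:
k(L) = 2 + L² - 3*L (k(L) = (L² - 3*L) + 2 = 2 + L² - 3*L)
((3 + k(-6))*(-8 - 34))*(-18*0 - 1*(-34)) + 1/(-60) = ((3 + (2 + (-6)² - 3*(-6)))*(-8 - 34))*(-18*0 - 1*(-34)) + 1/(-60) = ((3 + (2 + 36 + 18))*(-42))*(0 + 34) - 1/60 = ((3 + 56)*(-42))*34 - 1/60 = (59*(-42))*34 - 1/60 = -2478*34 - 1/60 = -84252 - 1/60 = -5055121/60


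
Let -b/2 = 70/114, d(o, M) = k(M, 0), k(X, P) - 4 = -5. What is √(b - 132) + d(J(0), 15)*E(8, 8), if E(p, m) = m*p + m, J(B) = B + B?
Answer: -72 + I*√432858/57 ≈ -72.0 + 11.542*I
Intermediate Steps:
J(B) = 2*B
E(p, m) = m + m*p
k(X, P) = -1 (k(X, P) = 4 - 5 = -1)
d(o, M) = -1
b = -70/57 (b = -140/114 = -2*35/57 = -70/57 ≈ -1.2281)
√(b - 132) + d(J(0), 15)*E(8, 8) = √(-70/57 - 132) - 8*(1 + 8) = √(-7594/57) - 8*9 = I*√432858/57 - 1*72 = I*√432858/57 - 72 = -72 + I*√432858/57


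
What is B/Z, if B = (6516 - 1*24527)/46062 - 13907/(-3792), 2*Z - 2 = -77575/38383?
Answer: -3661012262321/11775473928 ≈ -310.90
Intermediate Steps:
Z = -809/76766 (Z = 1 + (-77575/38383)/2 = 1 + (-77575*1/38383)/2 = 1 + (1/2)*(-77575/38383) = 1 - 77575/76766 = -809/76766 ≈ -0.010539)
B = 95381087/29111184 (B = (6516 - 24527)*(1/46062) - 13907*(-1/3792) = -18011*1/46062 + 13907/3792 = -18011/46062 + 13907/3792 = 95381087/29111184 ≈ 3.2764)
B/Z = 95381087/(29111184*(-809/76766)) = (95381087/29111184)*(-76766/809) = -3661012262321/11775473928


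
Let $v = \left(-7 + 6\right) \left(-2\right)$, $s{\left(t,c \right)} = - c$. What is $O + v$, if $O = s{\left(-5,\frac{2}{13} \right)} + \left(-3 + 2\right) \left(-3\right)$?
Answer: $\frac{63}{13} \approx 4.8462$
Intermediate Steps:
$v = 2$ ($v = \left(-1\right) \left(-2\right) = 2$)
$O = \frac{37}{13}$ ($O = - \frac{2}{13} + \left(-3 + 2\right) \left(-3\right) = - \frac{2}{13} - -3 = \left(-1\right) \frac{2}{13} + 3 = - \frac{2}{13} + 3 = \frac{37}{13} \approx 2.8462$)
$O + v = \frac{37}{13} + 2 = \frac{63}{13}$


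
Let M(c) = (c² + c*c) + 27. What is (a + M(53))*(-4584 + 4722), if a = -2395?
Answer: 448500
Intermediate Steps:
M(c) = 27 + 2*c² (M(c) = (c² + c²) + 27 = 2*c² + 27 = 27 + 2*c²)
(a + M(53))*(-4584 + 4722) = (-2395 + (27 + 2*53²))*(-4584 + 4722) = (-2395 + (27 + 2*2809))*138 = (-2395 + (27 + 5618))*138 = (-2395 + 5645)*138 = 3250*138 = 448500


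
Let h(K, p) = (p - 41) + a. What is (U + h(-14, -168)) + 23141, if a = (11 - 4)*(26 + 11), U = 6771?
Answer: 29962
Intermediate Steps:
a = 259 (a = 7*37 = 259)
h(K, p) = 218 + p (h(K, p) = (p - 41) + 259 = (-41 + p) + 259 = 218 + p)
(U + h(-14, -168)) + 23141 = (6771 + (218 - 168)) + 23141 = (6771 + 50) + 23141 = 6821 + 23141 = 29962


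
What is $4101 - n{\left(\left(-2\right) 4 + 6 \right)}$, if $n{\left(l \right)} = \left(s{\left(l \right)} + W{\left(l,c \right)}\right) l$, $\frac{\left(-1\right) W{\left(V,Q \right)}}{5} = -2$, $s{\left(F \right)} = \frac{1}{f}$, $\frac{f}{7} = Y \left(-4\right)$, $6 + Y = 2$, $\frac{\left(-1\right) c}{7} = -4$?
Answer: $\frac{230777}{56} \approx 4121.0$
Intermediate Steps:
$c = 28$ ($c = \left(-7\right) \left(-4\right) = 28$)
$Y = -4$ ($Y = -6 + 2 = -4$)
$f = 112$ ($f = 7 \left(\left(-4\right) \left(-4\right)\right) = 7 \cdot 16 = 112$)
$s{\left(F \right)} = \frac{1}{112}$
$W{\left(V,Q \right)} = 10$ ($W{\left(V,Q \right)} = \left(-5\right) \left(-2\right) = 10$)
$n{\left(l \right)} = \frac{1121 l}{112}$ ($n{\left(l \right)} = \left(\frac{1}{112} + 10\right) l = \frac{1121 l}{112}$)
$4101 - n{\left(\left(-2\right) 4 + 6 \right)} = 4101 - \frac{1121 \left(\left(-2\right) 4 + 6\right)}{112} = 4101 - \frac{1121 \left(-8 + 6\right)}{112} = 4101 - \frac{1121}{112} \left(-2\right) = 4101 - - \frac{1121}{56} = 4101 + \frac{1121}{56} = \frac{230777}{56}$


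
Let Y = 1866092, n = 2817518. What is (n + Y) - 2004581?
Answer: 2679029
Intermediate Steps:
(n + Y) - 2004581 = (2817518 + 1866092) - 2004581 = 4683610 - 2004581 = 2679029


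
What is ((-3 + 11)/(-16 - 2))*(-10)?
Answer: 40/9 ≈ 4.4444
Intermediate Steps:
((-3 + 11)/(-16 - 2))*(-10) = (8/(-18))*(-10) = (8*(-1/18))*(-10) = -4/9*(-10) = 40/9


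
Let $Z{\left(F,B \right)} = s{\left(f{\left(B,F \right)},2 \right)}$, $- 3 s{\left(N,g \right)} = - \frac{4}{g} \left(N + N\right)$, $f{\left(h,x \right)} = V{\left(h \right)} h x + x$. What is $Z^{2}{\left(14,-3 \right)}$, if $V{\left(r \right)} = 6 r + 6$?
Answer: $\frac{4293184}{9} \approx 4.7702 \cdot 10^{5}$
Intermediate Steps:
$V{\left(r \right)} = 6 + 6 r$
$f{\left(h,x \right)} = x + h x \left(6 + 6 h\right)$ ($f{\left(h,x \right)} = \left(6 + 6 h\right) h x + x = h \left(6 + 6 h\right) x + x = h x \left(6 + 6 h\right) + x = x + h x \left(6 + 6 h\right)$)
$s{\left(N,g \right)} = \frac{8 N}{3 g}$ ($s{\left(N,g \right)} = - \frac{- \frac{4}{g} \left(N + N\right)}{3} = - \frac{- \frac{4}{g} 2 N}{3} = - \frac{\left(-8\right) N \frac{1}{g}}{3} = \frac{8 N}{3 g}$)
$Z{\left(F,B \right)} = \frac{4 F \left(1 + 6 B \left(1 + B\right)\right)}{3}$ ($Z{\left(F,B \right)} = \frac{8 F \left(1 + 6 B \left(1 + B\right)\right)}{3 \cdot 2} = \frac{8}{3} F \left(1 + 6 B \left(1 + B\right)\right) \frac{1}{2} = \frac{4 F \left(1 + 6 B \left(1 + B\right)\right)}{3}$)
$Z^{2}{\left(14,-3 \right)} = \left(\frac{4}{3} \cdot 14 \left(1 + 6 \left(-3\right) \left(1 - 3\right)\right)\right)^{2} = \left(\frac{4}{3} \cdot 14 \left(1 + 6 \left(-3\right) \left(-2\right)\right)\right)^{2} = \left(\frac{4}{3} \cdot 14 \left(1 + 36\right)\right)^{2} = \left(\frac{4}{3} \cdot 14 \cdot 37\right)^{2} = \left(\frac{2072}{3}\right)^{2} = \frac{4293184}{9}$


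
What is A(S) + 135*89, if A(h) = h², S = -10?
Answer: 12115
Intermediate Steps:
A(S) + 135*89 = (-10)² + 135*89 = 100 + 12015 = 12115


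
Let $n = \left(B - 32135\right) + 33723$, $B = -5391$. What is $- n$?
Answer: $3803$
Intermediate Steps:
$n = -3803$ ($n = \left(-5391 - 32135\right) + 33723 = -37526 + 33723 = -3803$)
$- n = \left(-1\right) \left(-3803\right) = 3803$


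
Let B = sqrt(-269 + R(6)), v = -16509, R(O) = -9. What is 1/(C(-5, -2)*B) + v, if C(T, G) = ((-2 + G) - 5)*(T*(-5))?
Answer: -16509 + I*sqrt(278)/62550 ≈ -16509.0 + 0.00026656*I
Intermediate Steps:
B = I*sqrt(278) (B = sqrt(-269 - 9) = sqrt(-278) = I*sqrt(278) ≈ 16.673*I)
C(T, G) = -5*T*(-7 + G) (C(T, G) = (-7 + G)*(-5*T) = -5*T*(-7 + G))
1/(C(-5, -2)*B) + v = 1/((5*(-5)*(7 - 1*(-2)))*(I*sqrt(278))) - 16509 = 1/((5*(-5)*(7 + 2))*(I*sqrt(278))) - 16509 = 1/((5*(-5)*9)*(I*sqrt(278))) - 16509 = 1/(-225*I*sqrt(278)) - 16509 = I*sqrt(278)/62550 - 16509 = -16509 + I*sqrt(278)/62550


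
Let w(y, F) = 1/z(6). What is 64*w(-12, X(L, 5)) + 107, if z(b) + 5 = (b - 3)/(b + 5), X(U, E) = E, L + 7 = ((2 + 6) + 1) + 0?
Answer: 1215/13 ≈ 93.462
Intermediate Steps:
L = 2 (L = -7 + (((2 + 6) + 1) + 0) = -7 + ((8 + 1) + 0) = -7 + (9 + 0) = -7 + 9 = 2)
z(b) = -5 + (-3 + b)/(5 + b) (z(b) = -5 + (b - 3)/(b + 5) = -5 + (-3 + b)/(5 + b))
w(y, F) = -11/52 (w(y, F) = 1/(4*(-7 - 1*6)/(5 + 6)) = 1/(4*(-7 - 6)/11) = 1/(4*(1/11)*(-13)) = 1/(-52/11) = -11/52)
64*w(-12, X(L, 5)) + 107 = 64*(-11/52) + 107 = -176/13 + 107 = 1215/13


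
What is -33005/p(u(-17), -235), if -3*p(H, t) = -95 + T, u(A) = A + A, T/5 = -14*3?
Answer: -19803/61 ≈ -324.64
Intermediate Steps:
T = -210 (T = 5*(-14*3) = 5*(-42) = -210)
u(A) = 2*A
p(H, t) = 305/3 (p(H, t) = -(-95 - 210)/3 = -⅓*(-305) = 305/3)
-33005/p(u(-17), -235) = -33005/305/3 = -33005*3/305 = -19803/61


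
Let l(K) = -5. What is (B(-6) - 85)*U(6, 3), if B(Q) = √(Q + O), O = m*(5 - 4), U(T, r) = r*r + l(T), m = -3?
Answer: -340 + 12*I ≈ -340.0 + 12.0*I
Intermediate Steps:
U(T, r) = -5 + r² (U(T, r) = r*r - 5 = r² - 5 = -5 + r²)
O = -3 (O = -3*(5 - 4) = -3*1 = -3)
B(Q) = √(-3 + Q) (B(Q) = √(Q - 3) = √(-3 + Q))
(B(-6) - 85)*U(6, 3) = (√(-3 - 6) - 85)*(-5 + 3²) = (√(-9) - 85)*(-5 + 9) = (3*I - 85)*4 = (-85 + 3*I)*4 = -340 + 12*I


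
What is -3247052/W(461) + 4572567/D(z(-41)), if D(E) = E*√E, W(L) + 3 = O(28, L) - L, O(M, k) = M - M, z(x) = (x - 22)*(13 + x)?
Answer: 1685342081/238728 ≈ 7059.7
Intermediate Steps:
z(x) = (-22 + x)*(13 + x)
O(M, k) = 0
W(L) = -3 - L (W(L) = -3 + (0 - L) = -3 - L)
D(E) = E^(3/2)
-3247052/W(461) + 4572567/D(z(-41)) = -3247052/(-3 - 1*461) + 4572567/((-286 + (-41)² - 9*(-41))^(3/2)) = -3247052/(-3 - 461) + 4572567/((-286 + 1681 + 369)^(3/2)) = -3247052/(-464) + 4572567/(1764^(3/2)) = -3247052*(-1/464) + 4572567/74088 = 811763/116 + 4572567*(1/74088) = 811763/116 + 508063/8232 = 1685342081/238728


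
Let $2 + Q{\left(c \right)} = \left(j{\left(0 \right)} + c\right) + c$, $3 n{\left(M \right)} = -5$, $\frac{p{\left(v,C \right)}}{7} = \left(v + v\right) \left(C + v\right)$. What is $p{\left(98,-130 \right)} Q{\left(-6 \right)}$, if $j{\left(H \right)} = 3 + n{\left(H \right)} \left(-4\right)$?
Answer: $\frac{570752}{3} \approx 1.9025 \cdot 10^{5}$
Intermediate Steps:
$p{\left(v,C \right)} = 14 v \left(C + v\right)$ ($p{\left(v,C \right)} = 7 \left(v + v\right) \left(C + v\right) = 7 \cdot 2 v \left(C + v\right) = 14 v \left(C + v\right)$)
$n{\left(M \right)} = - \frac{5}{3}$ ($n{\left(M \right)} = \frac{1}{3} \left(-5\right) = - \frac{5}{3}$)
$j{\left(H \right)} = \frac{29}{3}$ ($j{\left(H \right)} = 3 - - \frac{20}{3} = 3 + \frac{20}{3} = \frac{29}{3}$)
$Q{\left(c \right)} = \frac{23}{3} + 2 c$ ($Q{\left(c \right)} = -2 + \left(\left(\frac{29}{3} + c\right) + c\right) = -2 + \left(\frac{29}{3} + 2 c\right) = \frac{23}{3} + 2 c$)
$p{\left(98,-130 \right)} Q{\left(-6 \right)} = 14 \cdot 98 \left(-130 + 98\right) \left(\frac{23}{3} + 2 \left(-6\right)\right) = 14 \cdot 98 \left(-32\right) \left(\frac{23}{3} - 12\right) = \left(-43904\right) \left(- \frac{13}{3}\right) = \frac{570752}{3}$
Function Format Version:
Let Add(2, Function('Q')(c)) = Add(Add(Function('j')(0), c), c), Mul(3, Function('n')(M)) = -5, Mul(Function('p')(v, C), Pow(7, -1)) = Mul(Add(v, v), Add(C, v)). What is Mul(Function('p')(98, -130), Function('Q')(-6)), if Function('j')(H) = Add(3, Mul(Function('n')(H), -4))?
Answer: Rational(570752, 3) ≈ 1.9025e+5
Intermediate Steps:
Function('p')(v, C) = Mul(14, v, Add(C, v)) (Function('p')(v, C) = Mul(7, Mul(Add(v, v), Add(C, v))) = Mul(7, Mul(Mul(2, v), Add(C, v))) = Mul(7, Mul(2, v, Add(C, v))) = Mul(14, v, Add(C, v)))
Function('n')(M) = Rational(-5, 3) (Function('n')(M) = Mul(Rational(1, 3), -5) = Rational(-5, 3))
Function('j')(H) = Rational(29, 3) (Function('j')(H) = Add(3, Mul(Rational(-5, 3), -4)) = Add(3, Rational(20, 3)) = Rational(29, 3))
Function('Q')(c) = Add(Rational(23, 3), Mul(2, c)) (Function('Q')(c) = Add(-2, Add(Add(Rational(29, 3), c), c)) = Add(-2, Add(Rational(29, 3), Mul(2, c))) = Add(Rational(23, 3), Mul(2, c)))
Mul(Function('p')(98, -130), Function('Q')(-6)) = Mul(Mul(14, 98, Add(-130, 98)), Add(Rational(23, 3), Mul(2, -6))) = Mul(Mul(14, 98, -32), Add(Rational(23, 3), -12)) = Mul(-43904, Rational(-13, 3)) = Rational(570752, 3)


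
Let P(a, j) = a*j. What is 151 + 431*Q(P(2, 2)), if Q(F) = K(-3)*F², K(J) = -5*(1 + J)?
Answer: 69111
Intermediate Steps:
K(J) = -5 - 5*J
Q(F) = 10*F² (Q(F) = (-5 - 5*(-3))*F² = (-5 + 15)*F² = 10*F²)
151 + 431*Q(P(2, 2)) = 151 + 431*(10*(2*2)²) = 151 + 431*(10*4²) = 151 + 431*(10*16) = 151 + 431*160 = 151 + 68960 = 69111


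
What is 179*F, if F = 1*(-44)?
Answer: -7876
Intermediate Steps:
F = -44
179*F = 179*(-44) = -7876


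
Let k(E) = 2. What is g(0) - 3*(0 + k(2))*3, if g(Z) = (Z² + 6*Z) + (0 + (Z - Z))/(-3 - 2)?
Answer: -18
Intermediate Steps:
g(Z) = Z² + 6*Z (g(Z) = (Z² + 6*Z) + (0 + 0)/(-5) = (Z² + 6*Z) + 0*(-⅕) = (Z² + 6*Z) + 0 = Z² + 6*Z)
g(0) - 3*(0 + k(2))*3 = 0*(6 + 0) - 3*(0 + 2)*3 = 0*6 - 3*2*3 = 0 - 6*3 = 0 - 18 = -18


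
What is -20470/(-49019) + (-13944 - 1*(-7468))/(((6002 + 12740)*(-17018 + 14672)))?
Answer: 225089347771/538825818477 ≈ 0.41774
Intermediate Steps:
-20470/(-49019) + (-13944 - 1*(-7468))/(((6002 + 12740)*(-17018 + 14672))) = -20470*(-1/49019) + (-13944 + 7468)/((18742*(-2346))) = 20470/49019 - 6476/(-43968732) = 20470/49019 - 6476*(-1/43968732) = 20470/49019 + 1619/10992183 = 225089347771/538825818477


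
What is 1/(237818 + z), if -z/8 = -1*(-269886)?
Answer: -1/1921270 ≈ -5.2049e-7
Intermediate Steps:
z = -2159088 (z = -(-8)*(-269886) = -8*269886 = -2159088)
1/(237818 + z) = 1/(237818 - 2159088) = 1/(-1921270) = -1/1921270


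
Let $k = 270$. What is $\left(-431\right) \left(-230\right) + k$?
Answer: $99400$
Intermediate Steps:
$\left(-431\right) \left(-230\right) + k = \left(-431\right) \left(-230\right) + 270 = 99130 + 270 = 99400$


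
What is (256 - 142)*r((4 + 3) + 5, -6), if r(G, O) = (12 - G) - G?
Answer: -1368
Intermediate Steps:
r(G, O) = 12 - 2*G
(256 - 142)*r((4 + 3) + 5, -6) = (256 - 142)*(12 - 2*((4 + 3) + 5)) = 114*(12 - 2*(7 + 5)) = 114*(12 - 2*12) = 114*(12 - 24) = 114*(-12) = -1368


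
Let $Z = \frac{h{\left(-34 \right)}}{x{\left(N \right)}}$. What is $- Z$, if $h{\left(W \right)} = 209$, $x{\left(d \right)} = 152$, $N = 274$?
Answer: $- \frac{11}{8} \approx -1.375$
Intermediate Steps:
$Z = \frac{11}{8}$ ($Z = \frac{209}{152} = 209 \cdot \frac{1}{152} = \frac{11}{8} \approx 1.375$)
$- Z = \left(-1\right) \frac{11}{8} = - \frac{11}{8}$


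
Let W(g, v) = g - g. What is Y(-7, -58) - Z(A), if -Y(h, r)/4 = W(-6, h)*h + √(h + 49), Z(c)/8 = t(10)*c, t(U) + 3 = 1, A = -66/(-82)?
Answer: 528/41 - 4*√42 ≈ -13.045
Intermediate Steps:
W(g, v) = 0
A = 33/41 (A = -66*(-1/82) = 33/41 ≈ 0.80488)
t(U) = -2 (t(U) = -3 + 1 = -2)
Z(c) = -16*c (Z(c) = 8*(-2*c) = -16*c)
Y(h, r) = -4*√(49 + h) (Y(h, r) = -4*(0*h + √(h + 49)) = -4*(0 + √(49 + h)) = -4*√(49 + h))
Y(-7, -58) - Z(A) = -4*√(49 - 7) - (-16)*33/41 = -4*√42 - 1*(-528/41) = -4*√42 + 528/41 = 528/41 - 4*√42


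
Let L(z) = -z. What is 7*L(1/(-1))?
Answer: 7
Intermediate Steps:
7*L(1/(-1)) = 7*(-1/(-1)) = 7*(-1*(-1)) = 7*1 = 7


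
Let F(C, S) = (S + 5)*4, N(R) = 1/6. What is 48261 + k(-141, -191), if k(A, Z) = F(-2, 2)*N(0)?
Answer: 144797/3 ≈ 48266.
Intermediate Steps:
N(R) = 1/6
F(C, S) = 20 + 4*S (F(C, S) = (5 + S)*4 = 20 + 4*S)
k(A, Z) = 14/3 (k(A, Z) = (20 + 4*2)*(1/6) = (20 + 8)*(1/6) = 28*(1/6) = 14/3)
48261 + k(-141, -191) = 48261 + 14/3 = 144797/3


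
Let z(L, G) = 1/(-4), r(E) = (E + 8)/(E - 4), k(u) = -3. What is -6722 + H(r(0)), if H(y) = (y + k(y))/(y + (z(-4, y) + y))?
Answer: -114254/17 ≈ -6720.8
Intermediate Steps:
r(E) = (8 + E)/(-4 + E)
z(L, G) = -¼
H(y) = (-3 + y)/(-¼ + 2*y) (H(y) = (y - 3)/(y + (-¼ + y)) = (-3 + y)/(-¼ + 2*y))
-6722 + H(r(0)) = -6722 + 4*(-3 + (8 + 0)/(-4 + 0))/(-1 + 8*((8 + 0)/(-4 + 0))) = -6722 + 4*(-3 + 8/(-4))/(-1 + 8*(8/(-4))) = -6722 + 4*(-3 - ¼*8)/(-1 + 8*(-¼*8)) = -6722 + 4*(-3 - 2)/(-1 + 8*(-2)) = -6722 + 4*(-5)/(-1 - 16) = -6722 + 4*(-5)/(-17) = -6722 + 4*(-1/17)*(-5) = -6722 + 20/17 = -114254/17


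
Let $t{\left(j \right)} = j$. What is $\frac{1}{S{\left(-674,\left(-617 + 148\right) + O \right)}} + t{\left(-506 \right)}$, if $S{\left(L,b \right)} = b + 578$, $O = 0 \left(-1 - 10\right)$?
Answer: $- \frac{55153}{109} \approx -505.99$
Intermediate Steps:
$O = 0$ ($O = 0 \left(-11\right) = 0$)
$S{\left(L,b \right)} = 578 + b$
$\frac{1}{S{\left(-674,\left(-617 + 148\right) + O \right)}} + t{\left(-506 \right)} = \frac{1}{578 + \left(\left(-617 + 148\right) + 0\right)} - 506 = \frac{1}{578 + \left(-469 + 0\right)} - 506 = \frac{1}{578 - 469} - 506 = \frac{1}{109} - 506 = - \frac{55153}{109}$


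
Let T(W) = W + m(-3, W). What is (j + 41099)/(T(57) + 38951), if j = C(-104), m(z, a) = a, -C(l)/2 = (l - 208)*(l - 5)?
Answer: -26917/39065 ≈ -0.68903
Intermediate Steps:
C(l) = -2*(-208 + l)*(-5 + l) (C(l) = -2*(l - 208)*(l - 5) = -2*(-208 + l)*(-5 + l))
j = -68016 (j = -2080 - 2*(-104)² + 426*(-104) = -2080 - 2*10816 - 44304 = -2080 - 21632 - 44304 = -68016)
T(W) = 2*W (T(W) = W + W = 2*W)
(j + 41099)/(T(57) + 38951) = (-68016 + 41099)/(2*57 + 38951) = -26917/(114 + 38951) = -26917/39065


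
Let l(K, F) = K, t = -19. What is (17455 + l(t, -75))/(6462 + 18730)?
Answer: 4359/6298 ≈ 0.69212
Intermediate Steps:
(17455 + l(t, -75))/(6462 + 18730) = (17455 - 19)/(6462 + 18730) = 17436/25192 = 17436*(1/25192) = 4359/6298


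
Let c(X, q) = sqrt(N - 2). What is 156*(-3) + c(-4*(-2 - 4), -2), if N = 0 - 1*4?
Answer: -468 + I*sqrt(6) ≈ -468.0 + 2.4495*I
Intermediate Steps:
N = -4 (N = 0 - 4 = -4)
c(X, q) = I*sqrt(6) (c(X, q) = sqrt(-4 - 2) = sqrt(-6) = I*sqrt(6))
156*(-3) + c(-4*(-2 - 4), -2) = 156*(-3) + I*sqrt(6) = -468 + I*sqrt(6)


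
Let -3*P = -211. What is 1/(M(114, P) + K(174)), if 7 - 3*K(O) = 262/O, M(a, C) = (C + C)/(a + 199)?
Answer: 81693/186328 ≈ 0.43844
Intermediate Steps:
P = 211/3 (P = -1/3*(-211) = 211/3 ≈ 70.333)
M(a, C) = 2*C/(199 + a) (M(a, C) = (2*C)/(199 + a) = 2*C/(199 + a))
K(O) = 7/3 - 262/(3*O)
1/(M(114, P) + K(174)) = 1/(2*(211/3)/(199 + 114) + (1/3)*(-262 + 7*174)/174) = 1/(2*(211/3)/313 + (1/3)*(1/174)*(-262 + 1218)) = 1/(2*(211/3)*(1/313) + (1/3)*(1/174)*956) = 1/(422/939 + 478/261) = 1/(186328/81693) = 81693/186328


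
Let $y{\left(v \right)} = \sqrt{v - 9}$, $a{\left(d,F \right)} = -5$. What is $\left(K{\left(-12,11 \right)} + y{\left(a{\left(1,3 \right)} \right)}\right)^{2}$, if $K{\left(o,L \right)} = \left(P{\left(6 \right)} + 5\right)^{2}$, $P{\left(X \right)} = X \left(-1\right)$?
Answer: $\left(1 + i \sqrt{14}\right)^{2} \approx -13.0 + 7.4833 i$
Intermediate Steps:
$P{\left(X \right)} = - X$
$K{\left(o,L \right)} = 1$ ($K{\left(o,L \right)} = \left(\left(-1\right) 6 + 5\right)^{2} = \left(-6 + 5\right)^{2} = \left(-1\right)^{2} = 1$)
$y{\left(v \right)} = \sqrt{-9 + v}$
$\left(K{\left(-12,11 \right)} + y{\left(a{\left(1,3 \right)} \right)}\right)^{2} = \left(1 + \sqrt{-9 - 5}\right)^{2} = \left(1 + \sqrt{-14}\right)^{2} = \left(1 + i \sqrt{14}\right)^{2}$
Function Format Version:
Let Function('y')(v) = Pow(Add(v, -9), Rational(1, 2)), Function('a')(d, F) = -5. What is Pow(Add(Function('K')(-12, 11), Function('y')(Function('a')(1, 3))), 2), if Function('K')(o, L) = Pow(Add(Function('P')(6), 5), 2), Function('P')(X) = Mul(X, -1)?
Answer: Pow(Add(1, Mul(I, Pow(14, Rational(1, 2)))), 2) ≈ Add(-13.000, Mul(7.4833, I))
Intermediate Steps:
Function('P')(X) = Mul(-1, X)
Function('K')(o, L) = 1 (Function('K')(o, L) = Pow(Add(Mul(-1, 6), 5), 2) = Pow(Add(-6, 5), 2) = Pow(-1, 2) = 1)
Function('y')(v) = Pow(Add(-9, v), Rational(1, 2))
Pow(Add(Function('K')(-12, 11), Function('y')(Function('a')(1, 3))), 2) = Pow(Add(1, Pow(Add(-9, -5), Rational(1, 2))), 2) = Pow(Add(1, Pow(-14, Rational(1, 2))), 2) = Pow(Add(1, Mul(I, Pow(14, Rational(1, 2)))), 2)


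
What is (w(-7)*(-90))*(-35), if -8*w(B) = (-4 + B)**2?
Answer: -190575/4 ≈ -47644.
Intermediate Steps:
w(B) = -(-4 + B)**2/8
(w(-7)*(-90))*(-35) = (-(-4 - 7)**2/8*(-90))*(-35) = (-1/8*(-11)**2*(-90))*(-35) = (-1/8*121*(-90))*(-35) = -121/8*(-90)*(-35) = (5445/4)*(-35) = -190575/4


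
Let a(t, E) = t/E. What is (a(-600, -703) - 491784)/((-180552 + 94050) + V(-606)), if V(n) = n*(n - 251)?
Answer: -14405148/12678605 ≈ -1.1362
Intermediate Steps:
V(n) = n*(-251 + n)
(a(-600, -703) - 491784)/((-180552 + 94050) + V(-606)) = (-600/(-703) - 491784)/((-180552 + 94050) - 606*(-251 - 606)) = (-600*(-1/703) - 491784)/(-86502 - 606*(-857)) = (600/703 - 491784)/(-86502 + 519342) = -345723552/703/432840 = -345723552/703*1/432840 = -14405148/12678605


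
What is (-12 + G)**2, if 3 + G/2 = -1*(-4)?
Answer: 100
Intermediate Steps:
G = 2 (G = -6 + 2*(-1*(-4)) = -6 + 2*4 = -6 + 8 = 2)
(-12 + G)**2 = (-12 + 2)**2 = (-10)**2 = 100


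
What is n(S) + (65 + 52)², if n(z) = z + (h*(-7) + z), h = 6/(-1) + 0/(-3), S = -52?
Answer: 13627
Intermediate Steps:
h = -6 (h = 6*(-1) + 0*(-⅓) = -6 + 0 = -6)
n(z) = 42 + 2*z (n(z) = z + (-6*(-7) + z) = z + (42 + z) = 42 + 2*z)
n(S) + (65 + 52)² = (42 + 2*(-52)) + (65 + 52)² = (42 - 104) + 117² = -62 + 13689 = 13627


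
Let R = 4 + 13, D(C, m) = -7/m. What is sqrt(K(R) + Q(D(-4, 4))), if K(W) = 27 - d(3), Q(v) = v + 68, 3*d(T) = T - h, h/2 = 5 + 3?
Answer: sqrt(3513)/6 ≈ 9.8784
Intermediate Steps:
h = 16 (h = 2*(5 + 3) = 2*8 = 16)
d(T) = -16/3 + T/3 (d(T) = (T - 1*16)/3 = (T - 16)/3 = (-16 + T)/3 = -16/3 + T/3)
Q(v) = 68 + v
R = 17
K(W) = 94/3 (K(W) = 27 - (-16/3 + (1/3)*3) = 27 - (-16/3 + 1) = 27 - 1*(-13/3) = 27 + 13/3 = 94/3)
sqrt(K(R) + Q(D(-4, 4))) = sqrt(94/3 + (68 - 7/4)) = sqrt(94/3 + 265/4) = sqrt(1171/12) = sqrt(3513)/6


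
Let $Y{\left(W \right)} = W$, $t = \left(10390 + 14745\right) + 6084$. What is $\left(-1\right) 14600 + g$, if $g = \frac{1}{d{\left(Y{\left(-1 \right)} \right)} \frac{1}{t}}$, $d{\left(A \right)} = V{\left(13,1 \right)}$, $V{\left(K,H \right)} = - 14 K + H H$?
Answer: $- \frac{2673819}{181} \approx -14772.0$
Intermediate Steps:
$t = 31219$ ($t = 25135 + 6084 = 31219$)
$V{\left(K,H \right)} = H^{2} - 14 K$ ($V{\left(K,H \right)} = - 14 K + H^{2} = H^{2} - 14 K$)
$d{\left(A \right)} = -181$ ($d{\left(A \right)} = 1^{2} - 182 = 1 - 182 = -181$)
$g = - \frac{31219}{181}$ ($g = \frac{1}{\left(-181\right) \frac{1}{31219}} = \frac{1}{- \frac{181}{31219}} = - \frac{31219}{181} \approx -172.48$)
$\left(-1\right) 14600 + g = \left(-1\right) 14600 - \frac{31219}{181} = -14600 - \frac{31219}{181} = - \frac{2673819}{181}$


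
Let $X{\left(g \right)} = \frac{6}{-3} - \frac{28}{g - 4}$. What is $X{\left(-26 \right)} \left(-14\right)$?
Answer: $\frac{224}{15} \approx 14.933$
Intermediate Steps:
$X{\left(g \right)} = -2 - \frac{28}{-4 + g}$ ($X{\left(g \right)} = 6 \left(- \frac{1}{3}\right) - \frac{28}{g - 4} = -2 - \frac{28}{-4 + g}$)
$X{\left(-26 \right)} \left(-14\right) = \frac{2 \left(-10 - -26\right)}{-4 - 26} \left(-14\right) = \frac{2 \left(-10 + 26\right)}{-30} \left(-14\right) = 2 \left(- \frac{1}{30}\right) 16 \left(-14\right) = \left(- \frac{16}{15}\right) \left(-14\right) = \frac{224}{15}$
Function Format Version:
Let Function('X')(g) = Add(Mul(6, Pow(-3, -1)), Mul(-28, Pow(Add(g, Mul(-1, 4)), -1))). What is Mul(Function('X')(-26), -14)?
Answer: Rational(224, 15) ≈ 14.933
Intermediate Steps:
Function('X')(g) = Add(-2, Mul(-28, Pow(Add(-4, g), -1))) (Function('X')(g) = Add(Mul(6, Rational(-1, 3)), Mul(-28, Pow(Add(g, -4), -1))) = Add(-2, Mul(-28, Pow(Add(-4, g), -1))))
Mul(Function('X')(-26), -14) = Mul(Mul(2, Pow(Add(-4, -26), -1), Add(-10, Mul(-1, -26))), -14) = Mul(Mul(2, Pow(-30, -1), Add(-10, 26)), -14) = Mul(Mul(2, Rational(-1, 30), 16), -14) = Mul(Rational(-16, 15), -14) = Rational(224, 15)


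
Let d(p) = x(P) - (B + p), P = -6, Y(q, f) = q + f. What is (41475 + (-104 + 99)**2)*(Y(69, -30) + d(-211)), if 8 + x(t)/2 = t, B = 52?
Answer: 7055000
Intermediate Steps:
Y(q, f) = f + q
x(t) = -16 + 2*t
d(p) = -80 - p (d(p) = (-16 + 2*(-6)) - (52 + p) = (-16 - 12) + (-52 - p) = -28 + (-52 - p) = -80 - p)
(41475 + (-104 + 99)**2)*(Y(69, -30) + d(-211)) = (41475 + (-104 + 99)**2)*((-30 + 69) + (-80 - 1*(-211))) = (41475 + (-5)**2)*(39 + (-80 + 211)) = (41475 + 25)*(39 + 131) = 41500*170 = 7055000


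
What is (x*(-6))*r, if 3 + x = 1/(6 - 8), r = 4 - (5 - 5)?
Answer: 84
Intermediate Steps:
r = 4 (r = 4 - 1*0 = 4 + 0 = 4)
x = -7/2 (x = -3 + 1/(6 - 8) = -3 + 1/(-2) = -3 - 1/2 = -7/2 ≈ -3.5000)
(x*(-6))*r = -7/2*(-6)*4 = 21*4 = 84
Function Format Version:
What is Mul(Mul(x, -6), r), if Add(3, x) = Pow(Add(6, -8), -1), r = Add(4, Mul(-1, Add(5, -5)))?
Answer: 84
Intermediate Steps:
r = 4 (r = Add(4, Mul(-1, 0)) = Add(4, 0) = 4)
x = Rational(-7, 2) (x = Add(-3, Pow(Add(6, -8), -1)) = Add(-3, Pow(-2, -1)) = Add(-3, Rational(-1, 2)) = Rational(-7, 2) ≈ -3.5000)
Mul(Mul(x, -6), r) = Mul(Mul(Rational(-7, 2), -6), 4) = Mul(21, 4) = 84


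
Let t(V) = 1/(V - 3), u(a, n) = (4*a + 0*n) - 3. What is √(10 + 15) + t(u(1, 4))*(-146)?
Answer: 78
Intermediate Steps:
u(a, n) = -3 + 4*a (u(a, n) = (4*a + 0) - 3 = 4*a - 3 = -3 + 4*a)
t(V) = 1/(-3 + V)
√(10 + 15) + t(u(1, 4))*(-146) = √(10 + 15) - 146/(-3 + (-3 + 4*1)) = √25 - 146/(-3 + (-3 + 4)) = 5 - 146/(-3 + 1) = 5 - 146/(-2) = 5 - ½*(-146) = 5 + 73 = 78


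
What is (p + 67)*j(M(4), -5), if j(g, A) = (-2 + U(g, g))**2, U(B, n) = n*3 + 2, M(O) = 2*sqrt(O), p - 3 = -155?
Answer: -12240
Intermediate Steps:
p = -152 (p = 3 - 155 = -152)
U(B, n) = 2 + 3*n (U(B, n) = 3*n + 2 = 2 + 3*n)
j(g, A) = 9*g**2 (j(g, A) = (-2 + (2 + 3*g))**2 = (3*g)**2 = 9*g**2)
(p + 67)*j(M(4), -5) = (-152 + 67)*(9*(2*sqrt(4))**2) = -765*(2*2)**2 = -765*4**2 = -765*16 = -85*144 = -12240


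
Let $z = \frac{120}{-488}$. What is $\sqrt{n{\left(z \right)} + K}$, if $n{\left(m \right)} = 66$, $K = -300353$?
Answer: $i \sqrt{300287} \approx 547.98 i$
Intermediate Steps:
$z = - \frac{15}{61}$ ($z = 120 \left(- \frac{1}{488}\right) = - \frac{15}{61} \approx -0.2459$)
$\sqrt{n{\left(z \right)} + K} = \sqrt{66 - 300353} = \sqrt{-300287} = i \sqrt{300287}$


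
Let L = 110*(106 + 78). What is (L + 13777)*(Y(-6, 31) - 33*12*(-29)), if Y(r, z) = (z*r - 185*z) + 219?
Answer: 196686294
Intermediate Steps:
L = 20240 (L = 110*184 = 20240)
Y(r, z) = 219 - 185*z + r*z (Y(r, z) = (r*z - 185*z) + 219 = (-185*z + r*z) + 219 = 219 - 185*z + r*z)
(L + 13777)*(Y(-6, 31) - 33*12*(-29)) = (20240 + 13777)*((219 - 185*31 - 6*31) - 33*12*(-29)) = 34017*((219 - 5735 - 186) - 396*(-29)) = 34017*(-5702 + 11484) = 34017*5782 = 196686294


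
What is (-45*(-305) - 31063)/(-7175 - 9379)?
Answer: 8669/8277 ≈ 1.0474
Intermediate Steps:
(-45*(-305) - 31063)/(-7175 - 9379) = (13725 - 31063)/(-16554) = -17338*(-1/16554) = 8669/8277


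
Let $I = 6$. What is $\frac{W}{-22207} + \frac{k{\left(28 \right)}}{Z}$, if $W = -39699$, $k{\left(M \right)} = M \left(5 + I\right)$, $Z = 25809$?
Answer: $\frac{147347321}{81877209} \approx 1.7996$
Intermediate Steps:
$k{\left(M \right)} = 11 M$ ($k{\left(M \right)} = M \left(5 + 6\right) = M 11 = 11 M$)
$\frac{W}{-22207} + \frac{k{\left(28 \right)}}{Z} = - \frac{39699}{-22207} + \frac{11 \cdot 28}{25809} = \left(-39699\right) \left(- \frac{1}{22207}\right) + 308 \cdot \frac{1}{25809} = \frac{39699}{22207} + \frac{44}{3687} = \frac{147347321}{81877209}$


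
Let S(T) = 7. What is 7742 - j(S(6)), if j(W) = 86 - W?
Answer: 7663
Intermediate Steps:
7742 - j(S(6)) = 7742 - (86 - 1*7) = 7742 - (86 - 7) = 7742 - 1*79 = 7742 - 79 = 7663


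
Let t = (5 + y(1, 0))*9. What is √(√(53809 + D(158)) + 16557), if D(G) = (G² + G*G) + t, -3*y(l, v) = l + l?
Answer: √(16557 + 4*√6486) ≈ 129.92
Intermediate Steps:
y(l, v) = -2*l/3 (y(l, v) = -(l + l)/3 = -2*l/3)
t = 39 (t = (5 - ⅔*1)*9 = (5 - ⅔)*9 = (13/3)*9 = 39)
D(G) = 39 + 2*G² (D(G) = (G² + G*G) + 39 = (G² + G²) + 39 = 2*G² + 39 = 39 + 2*G²)
√(√(53809 + D(158)) + 16557) = √(√(53809 + (39 + 2*158²)) + 16557) = √(√(53809 + (39 + 2*24964)) + 16557) = √(√(53809 + (39 + 49928)) + 16557) = √(√(53809 + 49967) + 16557) = √(√103776 + 16557) = √(4*√6486 + 16557) = √(16557 + 4*√6486)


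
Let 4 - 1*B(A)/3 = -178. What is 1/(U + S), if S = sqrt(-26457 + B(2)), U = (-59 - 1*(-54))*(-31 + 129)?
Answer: -490/266011 - 3*I*sqrt(2879)/266011 ≈ -0.001842 - 0.00060512*I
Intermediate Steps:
B(A) = 546 (B(A) = 12 - 3*(-178) = 12 + 534 = 546)
U = -490 (U = (-59 + 54)*98 = -5*98 = -490)
S = 3*I*sqrt(2879) (S = sqrt(-26457 + 546) = sqrt(-25911) = 3*I*sqrt(2879) ≈ 160.97*I)
1/(U + S) = 1/(-490 + 3*I*sqrt(2879))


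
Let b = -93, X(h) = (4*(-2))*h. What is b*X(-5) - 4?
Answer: -3724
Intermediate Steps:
X(h) = -8*h
b*X(-5) - 4 = -(-744)*(-5) - 4 = -93*40 - 4 = -3720 - 4 = -3724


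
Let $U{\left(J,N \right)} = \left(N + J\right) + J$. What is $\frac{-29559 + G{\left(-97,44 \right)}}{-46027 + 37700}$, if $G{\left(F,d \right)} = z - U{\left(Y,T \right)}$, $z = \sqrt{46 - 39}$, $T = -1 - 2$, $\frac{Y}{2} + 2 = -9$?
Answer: $\frac{29512}{8327} - \frac{\sqrt{7}}{8327} \approx 3.5438$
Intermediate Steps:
$Y = -22$ ($Y = -4 + 2 \left(-9\right) = -4 - 18 = -22$)
$T = -3$
$U{\left(J,N \right)} = N + 2 J$ ($U{\left(J,N \right)} = \left(J + N\right) + J = N + 2 J$)
$z = \sqrt{7} \approx 2.6458$
$G{\left(F,d \right)} = 47 + \sqrt{7}$ ($G{\left(F,d \right)} = \sqrt{7} - \left(-3 + 2 \left(-22\right)\right) = \sqrt{7} - \left(-3 - 44\right) = \sqrt{7} - -47 = \sqrt{7} + 47 = 47 + \sqrt{7}$)
$\frac{-29559 + G{\left(-97,44 \right)}}{-46027 + 37700} = \frac{-29559 + \left(47 + \sqrt{7}\right)}{-46027 + 37700} = \frac{-29512 + \sqrt{7}}{-8327} = \left(-29512 + \sqrt{7}\right) \left(- \frac{1}{8327}\right) = \frac{29512}{8327} - \frac{\sqrt{7}}{8327}$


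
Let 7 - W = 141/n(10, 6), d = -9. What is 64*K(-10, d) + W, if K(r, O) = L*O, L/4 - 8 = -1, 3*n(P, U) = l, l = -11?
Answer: -176908/11 ≈ -16083.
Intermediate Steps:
n(P, U) = -11/3 (n(P, U) = (⅓)*(-11) = -11/3)
W = 500/11 (W = 7 - 141/(-11/3) = 7 - 141*(-3)/11 = 7 - 1*(-423/11) = 7 + 423/11 = 500/11 ≈ 45.455)
L = 28 (L = 32 + 4*(-1) = 32 - 4 = 28)
K(r, O) = 28*O
64*K(-10, d) + W = 64*(28*(-9)) + 500/11 = 64*(-252) + 500/11 = -16128 + 500/11 = -176908/11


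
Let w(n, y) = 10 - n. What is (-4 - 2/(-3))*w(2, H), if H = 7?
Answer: -80/3 ≈ -26.667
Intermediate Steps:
(-4 - 2/(-3))*w(2, H) = (-4 - 2/(-3))*(10 - 1*2) = (-4 - 2*(-⅓))*(10 - 2) = (-4 + ⅔)*8 = -10/3*8 = -80/3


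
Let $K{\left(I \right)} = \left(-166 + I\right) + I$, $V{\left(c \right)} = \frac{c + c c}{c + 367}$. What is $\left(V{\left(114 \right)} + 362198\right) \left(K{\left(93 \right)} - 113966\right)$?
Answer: $- \frac{19852851233208}{481} \approx -4.1274 \cdot 10^{10}$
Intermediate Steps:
$V{\left(c \right)} = \frac{c + c^{2}}{367 + c}$
$K{\left(I \right)} = -166 + 2 I$
$\left(V{\left(114 \right)} + 362198\right) \left(K{\left(93 \right)} - 113966\right) = \left(\frac{114 \left(1 + 114\right)}{367 + 114} + 362198\right) \left(\left(-166 + 2 \cdot 93\right) - 113966\right) = \left(114 \cdot \frac{1}{481} \cdot 115 + 362198\right) \left(\left(-166 + 186\right) - 113966\right) = \left(114 \cdot \frac{1}{481} \cdot 115 + 362198\right) \left(20 - 113966\right) = \left(\frac{13110}{481} + 362198\right) \left(-113946\right) = \frac{174230348}{481} \left(-113946\right) = - \frac{19852851233208}{481}$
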